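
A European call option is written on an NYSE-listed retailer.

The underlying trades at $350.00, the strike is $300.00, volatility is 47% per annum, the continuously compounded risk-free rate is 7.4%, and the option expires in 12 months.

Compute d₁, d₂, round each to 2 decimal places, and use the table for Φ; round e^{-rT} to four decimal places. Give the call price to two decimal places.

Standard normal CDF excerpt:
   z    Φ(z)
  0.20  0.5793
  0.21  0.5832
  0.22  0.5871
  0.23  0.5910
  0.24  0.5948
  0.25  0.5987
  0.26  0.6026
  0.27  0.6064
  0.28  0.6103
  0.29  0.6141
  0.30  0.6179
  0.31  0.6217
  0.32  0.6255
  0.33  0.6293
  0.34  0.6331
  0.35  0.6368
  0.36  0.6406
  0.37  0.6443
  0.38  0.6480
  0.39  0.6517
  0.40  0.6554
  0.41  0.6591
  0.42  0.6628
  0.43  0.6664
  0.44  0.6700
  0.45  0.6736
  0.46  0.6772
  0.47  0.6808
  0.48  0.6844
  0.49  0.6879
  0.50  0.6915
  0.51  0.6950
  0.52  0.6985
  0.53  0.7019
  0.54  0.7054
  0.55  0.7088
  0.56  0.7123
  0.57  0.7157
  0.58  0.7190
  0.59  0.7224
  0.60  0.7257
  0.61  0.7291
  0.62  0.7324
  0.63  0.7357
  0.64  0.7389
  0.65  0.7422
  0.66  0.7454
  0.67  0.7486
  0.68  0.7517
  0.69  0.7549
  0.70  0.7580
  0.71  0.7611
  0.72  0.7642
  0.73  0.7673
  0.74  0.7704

σ√T = 0.47·√1 = 0.4700
d₁ = [ln(350/300) + (0.074 + ½·0.47²)·1] / (σ√T) = (0.1542 + 0.1845) / 0.4700 = 0.7204 ⇒ 0.72
d₂ = 0.7204 − 0.4700 = 0.2504 ⇒ 0.25
exp(−rT) = exp(−0.074·1) = 0.9287
N(d₁) = N(0.72) = 0.7642;  N(d₂) = N(0.25) = 0.5987
C = 350·0.7642 − 300·0.9287·0.5987 = 267.4700 − 166.8038 = 100.6662

$100.67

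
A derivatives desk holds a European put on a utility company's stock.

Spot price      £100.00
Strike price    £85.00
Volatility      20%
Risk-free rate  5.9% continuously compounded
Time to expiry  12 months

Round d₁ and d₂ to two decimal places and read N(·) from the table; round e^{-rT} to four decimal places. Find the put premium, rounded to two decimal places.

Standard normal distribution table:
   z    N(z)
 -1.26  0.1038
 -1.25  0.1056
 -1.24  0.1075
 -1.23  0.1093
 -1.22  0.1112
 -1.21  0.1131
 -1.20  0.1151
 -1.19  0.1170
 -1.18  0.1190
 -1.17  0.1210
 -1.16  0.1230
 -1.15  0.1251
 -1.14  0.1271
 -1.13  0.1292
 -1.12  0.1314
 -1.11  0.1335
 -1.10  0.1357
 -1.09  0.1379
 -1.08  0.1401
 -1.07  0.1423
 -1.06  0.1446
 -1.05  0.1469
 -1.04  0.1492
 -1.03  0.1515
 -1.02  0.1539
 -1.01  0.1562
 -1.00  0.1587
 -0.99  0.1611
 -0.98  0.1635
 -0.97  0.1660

σ√T = 0.2 × 1.0000 = 0.2000
d₁ = [ln(100/85) + (0.059 + 0.2²/2)·1] / 0.2000 = [0.1625 + 0.0790] / 0.2000 = 1.2076 which rounds to 1.21
d₂ = d₁ − σ√T = 1.2076 − 0.2000 = 1.0076 which rounds to 1.01
exp(−rT) = exp(−0.059·1) = 0.9427
N(−d₂) = N(-1.01) = 0.1562;  N(−d₁) = N(-1.21) = 0.1131
P = 85·0.9427·0.1562 − 100·0.1131 = 12.5162 − 11.3100 = 1.2062

£1.21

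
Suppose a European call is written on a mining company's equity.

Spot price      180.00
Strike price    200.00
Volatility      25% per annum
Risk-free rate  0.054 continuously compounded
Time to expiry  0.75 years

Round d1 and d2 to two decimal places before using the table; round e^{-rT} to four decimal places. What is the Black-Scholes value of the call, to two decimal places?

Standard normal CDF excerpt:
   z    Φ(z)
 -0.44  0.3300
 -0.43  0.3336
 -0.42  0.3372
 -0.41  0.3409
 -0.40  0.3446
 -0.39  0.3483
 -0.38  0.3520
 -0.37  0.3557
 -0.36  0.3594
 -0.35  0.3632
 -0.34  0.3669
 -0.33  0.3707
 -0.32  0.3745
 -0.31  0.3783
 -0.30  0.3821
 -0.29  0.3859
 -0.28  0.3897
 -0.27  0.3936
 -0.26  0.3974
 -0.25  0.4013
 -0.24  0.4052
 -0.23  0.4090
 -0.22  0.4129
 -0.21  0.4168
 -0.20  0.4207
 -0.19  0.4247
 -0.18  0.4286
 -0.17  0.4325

10.97

T = 0.75;  σ√T = 0.2165
ln(S/K) + (r + σ²/2)T = ln(180/200) + (0.054 + 0.25²/2)·0.75 = -0.1054 + 0.0639 = -0.0414
d₁ = -0.0414 / 0.2165 = -0.1913 ≈ -0.19
d₂ = d₁ − σ√T = -0.1913 − 0.2165 = -0.4078 ≈ -0.41
e^(−rT) = e^(−0.054·0.75) = 0.9603
C = 180·N(-0.19) − 200·0.9603·N(-0.41) = 180·0.4247 − 200·0.9603·0.3409 = 76.4460 − 65.4733 = 10.9727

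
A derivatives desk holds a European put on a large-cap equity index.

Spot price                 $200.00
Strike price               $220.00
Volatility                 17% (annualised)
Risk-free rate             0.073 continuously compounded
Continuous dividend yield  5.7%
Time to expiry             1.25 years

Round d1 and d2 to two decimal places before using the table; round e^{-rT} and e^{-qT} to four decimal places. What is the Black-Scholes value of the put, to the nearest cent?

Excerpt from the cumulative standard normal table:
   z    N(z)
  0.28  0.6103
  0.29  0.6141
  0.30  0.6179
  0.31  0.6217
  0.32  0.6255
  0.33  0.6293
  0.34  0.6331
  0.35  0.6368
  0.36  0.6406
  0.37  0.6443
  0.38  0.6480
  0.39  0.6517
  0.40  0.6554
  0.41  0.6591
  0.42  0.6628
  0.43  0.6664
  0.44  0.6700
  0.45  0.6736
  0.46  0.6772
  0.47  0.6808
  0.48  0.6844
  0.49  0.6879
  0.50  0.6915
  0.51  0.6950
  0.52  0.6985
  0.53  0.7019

σ√T = 0.17·√1.25 = 0.1901
d₁ = [ln(200/220) + (0.073 − 0.057 + 0.17²/2)·1.25] / 0.1901 = [-0.0953 + 0.0381] / 0.1901 = -0.3012 ≈ -0.30
d₂ = d₁ − σ√T = -0.3012 − 0.1901 = -0.4913 ≈ -0.49
exp(−qT) = exp(−0.057·1.25) = 0.9312;  exp(−rT) = exp(−0.073·1.25) = 0.9128
N(−d₂) = N(0.49) = 0.6879;  N(−d₁) = N(0.30) = 0.6179
P = 220·0.9128·0.6879 − 200·0.9312·0.6179 = 138.1413 − 115.0777 = 23.0636

$23.06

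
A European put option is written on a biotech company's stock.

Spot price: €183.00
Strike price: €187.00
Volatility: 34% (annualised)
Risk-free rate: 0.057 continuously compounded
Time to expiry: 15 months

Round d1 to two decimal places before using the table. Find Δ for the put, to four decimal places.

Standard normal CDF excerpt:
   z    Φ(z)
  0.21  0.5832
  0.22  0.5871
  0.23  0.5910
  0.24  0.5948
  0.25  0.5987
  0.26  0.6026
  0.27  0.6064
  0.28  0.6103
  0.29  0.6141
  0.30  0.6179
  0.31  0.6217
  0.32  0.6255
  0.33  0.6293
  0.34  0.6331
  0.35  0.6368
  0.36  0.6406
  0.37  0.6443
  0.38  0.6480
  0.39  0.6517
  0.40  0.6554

T = 1.25;  σ√T = 0.3801
d₁ = [ln(183/187) + (0.057 + 0.34²/2)·1.25] / 0.3801 = [-0.0216 + 0.1435] / 0.3801 = 0.3206 → 0.32
N(d₁) = N(0.32) = 0.6255
Δ_put = N(d₁) − 1 = 0.6255 − 1 = -0.3745

-0.3745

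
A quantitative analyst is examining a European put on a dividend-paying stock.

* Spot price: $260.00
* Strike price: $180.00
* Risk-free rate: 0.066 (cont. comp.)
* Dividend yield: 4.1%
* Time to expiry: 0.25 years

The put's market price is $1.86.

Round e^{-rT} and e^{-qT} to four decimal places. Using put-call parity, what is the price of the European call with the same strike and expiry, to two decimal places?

e^(−qT) = e^(−0.041·0.25) = 0.9898;  e^(−rT) = e^(−0.066·0.25) = 0.9836
Put-call parity: C − P = S·e^(−qT) − K·e^(−rT) = 260·0.9898 − 180·0.9836 = 257.3480 − 177.0480 = 80.3000
C = P + (C − P) = 1.86 + (80.3000) = 82.1600

$82.16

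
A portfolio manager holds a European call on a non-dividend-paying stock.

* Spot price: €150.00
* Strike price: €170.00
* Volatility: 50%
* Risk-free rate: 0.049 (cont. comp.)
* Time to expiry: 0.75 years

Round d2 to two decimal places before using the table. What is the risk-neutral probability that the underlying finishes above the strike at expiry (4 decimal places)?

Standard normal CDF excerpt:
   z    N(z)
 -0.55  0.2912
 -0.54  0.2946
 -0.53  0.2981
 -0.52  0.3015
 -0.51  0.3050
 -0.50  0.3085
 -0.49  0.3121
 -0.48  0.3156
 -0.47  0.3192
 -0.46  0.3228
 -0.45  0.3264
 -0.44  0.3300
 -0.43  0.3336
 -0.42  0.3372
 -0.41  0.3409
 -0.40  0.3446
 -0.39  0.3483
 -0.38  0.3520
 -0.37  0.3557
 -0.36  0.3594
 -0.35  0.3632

T = 0.75;  σ√T = 0.4330
ln(S/K) + (r + σ²/2)T = ln(150/170) + (0.049 + 0.5²/2)·0.75 = -0.1252 + 0.1305 = 0.0053
d₁ = 0.0053 / 0.4330 = 0.0123 ≈ 0.01
d₂ = d₁ − σ√T = 0.0123 − 0.4330 = -0.4207 ≈ -0.42
Risk-neutral Pr[S_T > K] = N(d₂) = N(-0.42) = 0.3372

0.3372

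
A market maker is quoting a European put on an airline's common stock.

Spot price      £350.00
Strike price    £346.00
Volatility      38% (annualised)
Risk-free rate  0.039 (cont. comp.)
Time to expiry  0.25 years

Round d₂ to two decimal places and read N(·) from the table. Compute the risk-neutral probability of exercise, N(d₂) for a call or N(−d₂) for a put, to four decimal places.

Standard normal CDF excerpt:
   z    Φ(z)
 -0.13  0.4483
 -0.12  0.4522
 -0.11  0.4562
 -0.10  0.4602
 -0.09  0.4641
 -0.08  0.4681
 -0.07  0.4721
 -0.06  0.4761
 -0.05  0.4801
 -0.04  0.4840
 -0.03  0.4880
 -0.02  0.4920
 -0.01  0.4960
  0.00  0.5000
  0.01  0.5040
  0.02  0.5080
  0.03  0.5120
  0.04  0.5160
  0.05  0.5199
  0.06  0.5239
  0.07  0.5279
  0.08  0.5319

σ√T = 0.38 × 0.5000 = 0.1900
d₁ = [ln(350/346) + (0.039 + 0.38²/2)·0.25] / 0.1900 = [0.0115 + 0.0278] / 0.1900 = 0.2068 ⇒ 0.21
d₂ = d₁ − σ√T = 0.2068 − 0.1900 = 0.0168 ⇒ 0.02
Pr(exercise) under Q = N(−d₂) = N(-0.02) = 0.4920

0.4920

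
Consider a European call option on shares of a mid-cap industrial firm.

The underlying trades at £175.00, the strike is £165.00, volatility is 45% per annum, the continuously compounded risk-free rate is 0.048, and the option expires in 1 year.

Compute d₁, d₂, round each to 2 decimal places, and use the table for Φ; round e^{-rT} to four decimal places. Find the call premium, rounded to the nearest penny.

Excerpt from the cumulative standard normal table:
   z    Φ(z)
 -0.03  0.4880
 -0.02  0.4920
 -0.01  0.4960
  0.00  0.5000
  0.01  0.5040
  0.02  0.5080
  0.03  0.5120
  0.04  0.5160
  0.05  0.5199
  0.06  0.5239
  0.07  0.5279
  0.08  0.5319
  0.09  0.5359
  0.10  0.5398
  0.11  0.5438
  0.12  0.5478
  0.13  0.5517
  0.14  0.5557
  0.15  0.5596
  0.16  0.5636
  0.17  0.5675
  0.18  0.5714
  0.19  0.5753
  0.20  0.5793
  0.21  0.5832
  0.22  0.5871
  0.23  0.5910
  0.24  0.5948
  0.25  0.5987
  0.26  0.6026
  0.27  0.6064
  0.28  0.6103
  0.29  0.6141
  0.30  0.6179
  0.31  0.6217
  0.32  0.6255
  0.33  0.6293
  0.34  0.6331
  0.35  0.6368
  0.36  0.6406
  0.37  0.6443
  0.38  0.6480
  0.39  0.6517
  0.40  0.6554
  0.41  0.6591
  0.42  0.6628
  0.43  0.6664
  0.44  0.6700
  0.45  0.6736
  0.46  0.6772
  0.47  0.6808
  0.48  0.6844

£39.25

T = 1;  σ√T = 0.4500
ln(S/K) + (r + σ²/2)T = ln(175/165) + (0.048 + 0.45²/2)·1 = 0.0588 + 0.1492 = 0.2081
d₁ = 0.2081 / 0.4500 = 0.4624 → 0.46
d₂ = d₁ − σ√T = 0.4624 − 0.4500 = 0.0124 → 0.01
exp(−rT) = exp(−0.048·1) = 0.9531
N(d₁) = N(0.46) = 0.6772;  N(d₂) = N(0.01) = 0.5040
C = 175·0.6772 − 165·0.9531·0.5040 = 118.5100 − 79.2598 = 39.2502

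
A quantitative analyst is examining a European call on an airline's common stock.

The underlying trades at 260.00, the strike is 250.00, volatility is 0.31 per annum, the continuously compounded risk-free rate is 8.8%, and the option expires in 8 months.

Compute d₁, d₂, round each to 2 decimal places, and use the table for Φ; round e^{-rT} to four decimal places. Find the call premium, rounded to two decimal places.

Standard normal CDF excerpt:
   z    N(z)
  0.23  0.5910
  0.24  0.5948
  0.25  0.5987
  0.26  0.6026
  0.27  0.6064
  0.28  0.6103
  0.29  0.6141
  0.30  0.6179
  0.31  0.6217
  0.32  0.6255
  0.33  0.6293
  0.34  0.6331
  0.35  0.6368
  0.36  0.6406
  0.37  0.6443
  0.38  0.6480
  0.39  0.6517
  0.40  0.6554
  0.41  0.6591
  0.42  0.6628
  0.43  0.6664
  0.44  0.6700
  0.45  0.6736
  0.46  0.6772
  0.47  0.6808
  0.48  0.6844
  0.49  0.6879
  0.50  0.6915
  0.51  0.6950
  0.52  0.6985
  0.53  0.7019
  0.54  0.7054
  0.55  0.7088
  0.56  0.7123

σ√T = 0.31·√0.6667 = 0.2531
ln(S/K) + (r + σ²/2)T = ln(260/250) + (0.088 + 0.31²/2)·0.6667 = 0.0392 + 0.0907 = 0.1299
d₁ = 0.1299 / 0.2531 = 0.5133 ≈ 0.51
d₂ = d₁ − σ√T = 0.5133 − 0.2531 = 0.2602 ≈ 0.26
exp(−rT) = exp(−0.088·0.6667) = 0.9430
N(d₁) = N(0.51) = 0.6950;  N(d₂) = N(0.26) = 0.6026
C = 260·0.6950 − 250·0.9430·0.6026 = 180.7000 − 142.0630 = 38.6370

38.64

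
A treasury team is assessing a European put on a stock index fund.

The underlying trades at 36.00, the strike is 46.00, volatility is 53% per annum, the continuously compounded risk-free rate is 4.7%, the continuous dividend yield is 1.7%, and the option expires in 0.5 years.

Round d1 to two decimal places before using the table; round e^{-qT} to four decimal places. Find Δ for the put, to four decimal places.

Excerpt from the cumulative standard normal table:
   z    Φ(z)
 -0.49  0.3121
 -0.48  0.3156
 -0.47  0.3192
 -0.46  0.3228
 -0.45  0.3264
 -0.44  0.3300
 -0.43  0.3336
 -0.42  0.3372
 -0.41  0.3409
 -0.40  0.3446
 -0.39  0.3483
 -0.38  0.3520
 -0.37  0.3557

σ√T = 0.53·√0.5 = 0.3748
d₁ = [ln(36/46) + (0.047 − 0.017 + ½·0.53²)·0.5] / (σ√T) = (-0.2451 + 0.0852) / 0.3748 = -0.4267 → -0.43
N(d₁) = N(-0.43) = 0.3336
Δ_put = exp(−qT)·(N(d₁) − 1) = 0.9915·(0.3336 − 1) = -0.6607

-0.6607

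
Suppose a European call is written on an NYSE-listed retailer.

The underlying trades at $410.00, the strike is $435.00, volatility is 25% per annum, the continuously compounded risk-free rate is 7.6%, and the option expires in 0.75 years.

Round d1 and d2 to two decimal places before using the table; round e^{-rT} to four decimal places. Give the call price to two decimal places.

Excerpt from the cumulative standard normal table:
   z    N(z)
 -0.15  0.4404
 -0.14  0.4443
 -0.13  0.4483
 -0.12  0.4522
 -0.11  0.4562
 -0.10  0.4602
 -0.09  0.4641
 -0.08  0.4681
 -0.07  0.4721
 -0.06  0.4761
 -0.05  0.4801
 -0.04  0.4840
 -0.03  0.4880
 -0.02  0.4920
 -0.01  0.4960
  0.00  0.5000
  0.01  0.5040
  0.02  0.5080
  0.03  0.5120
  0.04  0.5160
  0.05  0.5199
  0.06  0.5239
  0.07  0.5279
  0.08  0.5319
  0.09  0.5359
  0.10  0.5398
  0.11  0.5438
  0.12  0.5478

$35.51

σ√T = 0.25·√0.75 = 0.2165
d₁ = [ln(410/435) + (0.076 + ½·0.25²)·0.75] / (σ√T) = (-0.0592 + 0.0804) / 0.2165 = 0.0981 → 0.10
d₂ = 0.0981 − 0.2165 = -0.1184 → -0.12
e^(−rT) = e^(−0.076·0.75) = 0.9446
N(d₁) = N(0.10) = 0.5398;  N(d₂) = N(-0.12) = 0.4522
C = 410·0.5398 − 435·0.9446·0.4522 = 221.3180 − 185.8094 = 35.5086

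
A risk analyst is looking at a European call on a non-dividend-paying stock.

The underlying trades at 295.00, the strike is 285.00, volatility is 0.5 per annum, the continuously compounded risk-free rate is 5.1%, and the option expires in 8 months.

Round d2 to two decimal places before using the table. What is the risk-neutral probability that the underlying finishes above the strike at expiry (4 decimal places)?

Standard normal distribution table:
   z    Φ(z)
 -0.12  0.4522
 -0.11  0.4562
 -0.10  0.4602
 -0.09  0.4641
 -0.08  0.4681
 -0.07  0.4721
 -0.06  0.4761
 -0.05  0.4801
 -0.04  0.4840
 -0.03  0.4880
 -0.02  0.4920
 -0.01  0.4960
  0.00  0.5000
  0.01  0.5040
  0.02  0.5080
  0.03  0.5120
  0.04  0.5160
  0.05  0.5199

0.4840

σ√T = 0.5·√0.6667 = 0.4082
d₁ = [ln(295/285) + (0.051 + ½·0.5²)·0.6667] / (σ√T) = (0.0345 + 0.1173) / 0.4082 = 0.3719 ⇒ 0.37
d₂ = 0.3719 − 0.4082 = -0.0364 ⇒ -0.04
Risk-neutral Pr[S_T > K] = N(d₂) = N(-0.04) = 0.4840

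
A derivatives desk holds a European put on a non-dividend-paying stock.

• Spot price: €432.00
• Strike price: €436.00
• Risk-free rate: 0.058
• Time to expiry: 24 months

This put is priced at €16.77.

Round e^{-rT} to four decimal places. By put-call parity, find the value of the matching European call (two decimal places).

exp(−rT) = exp(−0.058·2) = 0.8905
Put-call parity: C − P = S − K·e^(−rT) = 432 − 436·0.8905 = 432 − 388.2580 = 43.7420
C = P + (C − P) = 16.77 + (43.7420) = 60.5120

€60.51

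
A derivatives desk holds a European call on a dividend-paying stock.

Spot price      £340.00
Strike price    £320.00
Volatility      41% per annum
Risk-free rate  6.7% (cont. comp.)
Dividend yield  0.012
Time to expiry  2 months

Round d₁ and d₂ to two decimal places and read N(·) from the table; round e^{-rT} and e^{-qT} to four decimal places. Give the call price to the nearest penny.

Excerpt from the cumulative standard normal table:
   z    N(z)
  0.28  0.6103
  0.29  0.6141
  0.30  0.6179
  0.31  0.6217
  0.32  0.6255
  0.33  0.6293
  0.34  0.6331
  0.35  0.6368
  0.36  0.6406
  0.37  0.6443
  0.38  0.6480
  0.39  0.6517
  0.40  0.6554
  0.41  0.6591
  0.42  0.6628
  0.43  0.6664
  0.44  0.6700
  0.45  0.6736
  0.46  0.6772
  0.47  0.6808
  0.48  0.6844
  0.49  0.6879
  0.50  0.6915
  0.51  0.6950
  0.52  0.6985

T = 0.1667;  σ√T = 0.1674
ln(S/K) + (r − q + σ²/2)T = ln(340/320) + (0.067 − 0.012 + 0.41²/2)·0.1667 = 0.0606 + 0.0232 = 0.0838
d₁ = 0.0838 / 0.1674 = 0.5006 ⇒ 0.50
d₂ = d₁ − σ√T = 0.5006 − 0.1674 = 0.3333 ⇒ 0.33
e^(−qT) = e^(−0.012·0.1667) = 0.9980;  e^(−rT) = e^(−0.067·0.1667) = 0.9889
N(d₁) = N(0.50) = 0.6915;  N(d₂) = N(0.33) = 0.6293
C = 340·0.9980·0.6915 − 320·0.9889·0.6293 = 234.6398 − 199.1407 = 35.4991

£35.50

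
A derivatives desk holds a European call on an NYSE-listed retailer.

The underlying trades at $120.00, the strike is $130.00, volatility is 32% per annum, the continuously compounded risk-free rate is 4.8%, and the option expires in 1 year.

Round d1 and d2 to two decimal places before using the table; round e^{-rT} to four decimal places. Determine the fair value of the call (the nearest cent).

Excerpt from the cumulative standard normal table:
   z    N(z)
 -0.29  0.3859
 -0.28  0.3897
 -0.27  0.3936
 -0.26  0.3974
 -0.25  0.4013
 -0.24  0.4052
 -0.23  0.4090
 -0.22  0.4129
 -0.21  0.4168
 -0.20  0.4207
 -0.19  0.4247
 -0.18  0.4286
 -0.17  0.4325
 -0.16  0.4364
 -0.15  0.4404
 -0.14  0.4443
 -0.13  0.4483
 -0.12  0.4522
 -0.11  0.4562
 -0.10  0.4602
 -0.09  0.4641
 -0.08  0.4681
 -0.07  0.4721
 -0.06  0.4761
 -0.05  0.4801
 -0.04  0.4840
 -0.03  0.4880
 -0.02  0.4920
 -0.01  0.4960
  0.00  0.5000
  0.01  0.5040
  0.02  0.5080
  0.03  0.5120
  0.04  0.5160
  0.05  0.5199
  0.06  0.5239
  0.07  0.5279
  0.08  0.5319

σ√T = 0.32 × 1.0000 = 0.3200
ln(S/K) + (r + σ²/2)T = ln(120/130) + (0.048 + 0.32²/2)·1 = -0.0800 + 0.0992 = 0.0192
d₁ = 0.0192 / 0.3200 = 0.0599 → 0.06
d₂ = d₁ − σ√T = 0.0599 − 0.3200 = -0.2601 → -0.26
e^(−rT) = e^(−0.048·1) = 0.9531
C = 120·N(0.06) − 130·0.9531·N(-0.26) = 120·0.5239 − 130·0.9531·0.3974 = 62.8680 − 49.2391 = 13.6289

$13.63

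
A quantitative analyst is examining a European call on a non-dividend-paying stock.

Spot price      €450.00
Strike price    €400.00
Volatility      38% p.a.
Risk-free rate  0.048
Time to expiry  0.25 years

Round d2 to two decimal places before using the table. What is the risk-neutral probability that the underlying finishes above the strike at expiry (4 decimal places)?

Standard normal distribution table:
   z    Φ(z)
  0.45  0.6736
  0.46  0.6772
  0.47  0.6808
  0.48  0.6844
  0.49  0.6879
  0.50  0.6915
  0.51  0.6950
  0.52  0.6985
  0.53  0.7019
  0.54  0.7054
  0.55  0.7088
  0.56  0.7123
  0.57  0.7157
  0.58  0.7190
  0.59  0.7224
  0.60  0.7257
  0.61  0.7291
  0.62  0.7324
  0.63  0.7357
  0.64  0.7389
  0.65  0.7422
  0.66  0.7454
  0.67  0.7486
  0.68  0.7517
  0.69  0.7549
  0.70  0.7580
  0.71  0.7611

σ√T = 0.38·√0.25 = 0.1900
ln(S/K) + (r + σ²/2)T = ln(450/400) + (0.048 + 0.38²/2)·0.25 = 0.1178 + 0.0301 = 0.1478
d₁ = 0.1478 / 0.1900 = 0.7781 ⇒ 0.78
d₂ = d₁ − σ√T = 0.7781 − 0.1900 = 0.5881 ⇒ 0.59
Risk-neutral Pr[S_T > K] = N(d₂) = N(0.59) = 0.7224

0.7224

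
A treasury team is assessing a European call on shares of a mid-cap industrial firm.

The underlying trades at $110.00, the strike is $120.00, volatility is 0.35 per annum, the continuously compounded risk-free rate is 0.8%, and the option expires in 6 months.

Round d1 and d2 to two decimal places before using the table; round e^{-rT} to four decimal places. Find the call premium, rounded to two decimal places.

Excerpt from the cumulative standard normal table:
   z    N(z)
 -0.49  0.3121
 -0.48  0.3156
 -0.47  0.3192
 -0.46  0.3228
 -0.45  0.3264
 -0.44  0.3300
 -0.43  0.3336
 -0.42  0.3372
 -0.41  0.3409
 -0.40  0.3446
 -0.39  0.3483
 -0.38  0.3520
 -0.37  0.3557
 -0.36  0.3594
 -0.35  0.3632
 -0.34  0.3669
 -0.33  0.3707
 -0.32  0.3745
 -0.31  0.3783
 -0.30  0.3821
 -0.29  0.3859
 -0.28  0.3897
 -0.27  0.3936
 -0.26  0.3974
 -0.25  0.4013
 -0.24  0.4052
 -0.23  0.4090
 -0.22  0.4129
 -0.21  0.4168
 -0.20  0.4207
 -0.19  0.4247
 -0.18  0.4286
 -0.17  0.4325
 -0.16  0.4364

$7.27

T = 0.5;  σ√T = 0.2475
d₁ = [ln(110/120) + (0.008 + ½·0.35²)·0.5] / (σ√T) = (-0.0870 + 0.0346) / 0.2475 = -0.2117 → -0.21
d₂ = -0.2117 − 0.2475 = -0.4592 → -0.46
exp(−rT) = exp(−0.008·0.5) = 0.9960
C = 110·N(-0.21) − 120·0.9960·N(-0.46) = 110·0.4168 − 120·0.9960·0.3228 = 45.8480 − 38.5811 = 7.2669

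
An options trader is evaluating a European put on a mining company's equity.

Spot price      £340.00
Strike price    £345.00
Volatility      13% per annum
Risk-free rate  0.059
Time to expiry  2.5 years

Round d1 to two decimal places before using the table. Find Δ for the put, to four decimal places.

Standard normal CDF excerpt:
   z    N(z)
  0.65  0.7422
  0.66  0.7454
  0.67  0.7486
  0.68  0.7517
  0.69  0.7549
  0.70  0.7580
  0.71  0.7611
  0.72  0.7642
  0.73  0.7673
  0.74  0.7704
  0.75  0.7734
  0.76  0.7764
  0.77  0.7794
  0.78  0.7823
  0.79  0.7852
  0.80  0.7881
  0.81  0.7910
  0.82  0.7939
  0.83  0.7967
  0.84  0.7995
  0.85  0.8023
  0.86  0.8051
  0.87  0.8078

σ√T = 0.13·√2.5 = 0.2055
d₁ = [ln(340/345) + (0.059 + 0.13²/2)·2.5] / 0.2055 = [-0.0146 + 0.1686] / 0.2055 = 0.7493 ⇒ 0.75
N(d₁) = N(0.75) = 0.7734
Δ_put = N(d₁) − 1 = 0.7734 − 1 = -0.2266

-0.2266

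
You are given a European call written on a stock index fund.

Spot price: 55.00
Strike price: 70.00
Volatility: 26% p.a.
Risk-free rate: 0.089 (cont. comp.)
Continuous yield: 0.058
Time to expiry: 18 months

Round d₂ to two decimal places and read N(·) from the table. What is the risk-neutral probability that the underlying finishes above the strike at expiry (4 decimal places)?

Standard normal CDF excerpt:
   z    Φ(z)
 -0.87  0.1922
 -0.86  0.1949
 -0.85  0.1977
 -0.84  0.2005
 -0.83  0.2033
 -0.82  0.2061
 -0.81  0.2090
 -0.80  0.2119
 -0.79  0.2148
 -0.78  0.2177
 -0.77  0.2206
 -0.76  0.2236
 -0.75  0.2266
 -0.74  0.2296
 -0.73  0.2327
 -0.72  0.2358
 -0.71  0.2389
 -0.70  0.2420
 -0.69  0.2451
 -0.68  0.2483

0.2206

T = 1.5;  σ√T = 0.3184
d₁ = [ln(55/70) + (0.089 − 0.058 + 0.26²/2)·1.5] / 0.3184 = [-0.2412 + 0.0972] / 0.3184 = -0.4521 ⇒ -0.45
d₂ = d₁ − σ√T = -0.4521 − 0.3184 = -0.7705 ⇒ -0.77
Risk-neutral Pr[S_T > K] = N(d₂) = N(-0.77) = 0.2206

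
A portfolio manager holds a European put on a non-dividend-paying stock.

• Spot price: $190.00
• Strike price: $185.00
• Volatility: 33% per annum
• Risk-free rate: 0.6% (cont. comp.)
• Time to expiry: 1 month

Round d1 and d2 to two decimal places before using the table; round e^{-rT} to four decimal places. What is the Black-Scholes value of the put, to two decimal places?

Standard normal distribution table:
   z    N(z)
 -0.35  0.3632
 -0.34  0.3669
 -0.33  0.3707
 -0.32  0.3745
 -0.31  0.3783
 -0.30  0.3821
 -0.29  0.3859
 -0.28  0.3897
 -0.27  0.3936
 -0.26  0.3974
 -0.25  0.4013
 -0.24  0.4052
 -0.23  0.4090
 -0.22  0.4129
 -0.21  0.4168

$4.49

σ√T = 0.33·√0.08333 = 0.0953
d₁ = [ln(190/185) + (0.006 + ½·0.33²)·0.08333] / (σ√T) = (0.0267 + 0.0050) / 0.0953 = 0.3328 which rounds to 0.33
d₂ = 0.3328 − 0.0953 = 0.2376 which rounds to 0.24
e^(−rT) = e^(−0.006·0.08333) = 0.9995
N(−d₂) = N(-0.24) = 0.4052;  N(−d₁) = N(-0.33) = 0.3707
P = 185·0.9995·0.4052 − 190·0.3707 = 74.9245 − 70.4330 = 4.4915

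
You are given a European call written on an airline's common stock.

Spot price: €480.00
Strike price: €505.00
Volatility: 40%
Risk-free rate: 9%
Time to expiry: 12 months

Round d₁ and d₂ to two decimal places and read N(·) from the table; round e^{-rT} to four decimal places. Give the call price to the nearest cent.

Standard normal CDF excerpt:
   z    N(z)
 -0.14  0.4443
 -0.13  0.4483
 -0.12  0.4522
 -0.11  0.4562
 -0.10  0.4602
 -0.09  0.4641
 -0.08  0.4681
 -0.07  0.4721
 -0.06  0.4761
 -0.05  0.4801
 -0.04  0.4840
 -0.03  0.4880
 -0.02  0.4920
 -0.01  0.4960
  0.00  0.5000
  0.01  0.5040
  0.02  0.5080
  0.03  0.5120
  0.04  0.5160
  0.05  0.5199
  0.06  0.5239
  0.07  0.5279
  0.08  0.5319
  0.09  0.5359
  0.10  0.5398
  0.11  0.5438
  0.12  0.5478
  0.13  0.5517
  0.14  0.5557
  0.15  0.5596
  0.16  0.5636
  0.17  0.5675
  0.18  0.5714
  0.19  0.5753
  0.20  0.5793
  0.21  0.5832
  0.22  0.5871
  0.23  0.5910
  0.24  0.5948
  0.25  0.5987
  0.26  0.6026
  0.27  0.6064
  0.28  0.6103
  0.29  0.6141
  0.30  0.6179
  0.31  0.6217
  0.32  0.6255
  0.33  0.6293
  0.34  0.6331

T = 1;  σ√T = 0.4000
d₁ = [ln(480/505) + (0.09 + ½·0.4²)·1] / (σ√T) = (-0.0508 + 0.1700) / 0.4000 = 0.2981 which rounds to 0.30
d₂ = 0.2981 − 0.4000 = -0.1019 which rounds to -0.10
exp(−rT) = exp(−0.09·1) = 0.9139
N(d₁) = N(0.30) = 0.6179;  N(d₂) = N(-0.10) = 0.4602
C = 480·0.6179 − 505·0.9139·0.4602 = 296.5920 − 212.3913 = 84.2007

€84.20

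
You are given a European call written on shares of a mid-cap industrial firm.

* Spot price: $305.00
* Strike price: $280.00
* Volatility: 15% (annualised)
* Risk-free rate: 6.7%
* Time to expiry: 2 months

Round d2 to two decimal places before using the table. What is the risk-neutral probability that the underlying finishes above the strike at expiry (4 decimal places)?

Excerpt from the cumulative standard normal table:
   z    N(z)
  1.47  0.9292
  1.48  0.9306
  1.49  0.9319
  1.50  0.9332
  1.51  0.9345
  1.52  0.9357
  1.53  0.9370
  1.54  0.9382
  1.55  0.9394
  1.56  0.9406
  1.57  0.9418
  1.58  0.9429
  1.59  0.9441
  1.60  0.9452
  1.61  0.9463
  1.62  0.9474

0.9394

T = 0.1667;  σ√T = 0.0612
ln(S/K) + (r + σ²/2)T = ln(305/280) + (0.067 + 0.15²/2)·0.1667 = 0.0855 + 0.0130 = 0.0986
d₁ = 0.0986 / 0.0612 = 1.6095 which rounds to 1.61
d₂ = d₁ − σ√T = 1.6095 − 0.0612 = 1.5483 which rounds to 1.55
Pr(exercise) under Q = N(d₂) = 0.9394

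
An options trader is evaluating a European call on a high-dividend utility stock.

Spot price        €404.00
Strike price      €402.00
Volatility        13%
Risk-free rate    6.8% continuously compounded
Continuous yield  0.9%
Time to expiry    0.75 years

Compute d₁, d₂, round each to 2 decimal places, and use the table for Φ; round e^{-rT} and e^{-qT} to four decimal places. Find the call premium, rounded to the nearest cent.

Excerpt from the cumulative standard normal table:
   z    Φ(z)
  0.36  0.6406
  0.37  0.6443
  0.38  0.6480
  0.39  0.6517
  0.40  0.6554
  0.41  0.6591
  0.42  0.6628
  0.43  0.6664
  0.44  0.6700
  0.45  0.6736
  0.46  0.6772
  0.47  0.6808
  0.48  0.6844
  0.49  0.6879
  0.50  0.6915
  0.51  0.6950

T = 0.75;  σ√T = 0.1126
d₁ = [ln(404/402) + (0.068 − 0.009 + 0.13²/2)·0.75] / 0.1126 = [0.0050 + 0.0506] / 0.1126 = 0.4934 → 0.49
d₂ = d₁ − σ√T = 0.4934 − 0.1126 = 0.3808 → 0.38
exp(−qT) = exp(−0.009·0.75) = 0.9933;  exp(−rT) = exp(−0.068·0.75) = 0.9503
N(d₁) = N(0.49) = 0.6879;  N(d₂) = N(0.38) = 0.6480
C = 404·0.9933·0.6879 − 402·0.9503·0.6480 = 276.0496 − 247.5493 = 28.5002

€28.50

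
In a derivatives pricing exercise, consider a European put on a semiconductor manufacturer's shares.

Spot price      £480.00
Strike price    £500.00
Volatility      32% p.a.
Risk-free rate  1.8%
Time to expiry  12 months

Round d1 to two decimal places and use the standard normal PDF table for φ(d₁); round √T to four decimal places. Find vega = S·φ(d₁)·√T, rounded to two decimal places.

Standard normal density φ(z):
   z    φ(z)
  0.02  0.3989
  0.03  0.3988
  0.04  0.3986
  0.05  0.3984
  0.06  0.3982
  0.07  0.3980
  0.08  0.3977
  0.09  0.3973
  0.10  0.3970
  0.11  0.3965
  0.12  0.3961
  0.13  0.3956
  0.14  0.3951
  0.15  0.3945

190.70

T = 1;  σ√T = 0.3200
ln(S/K) + (r + σ²/2)T = ln(480/500) + (0.018 + 0.32²/2)·1 = -0.0408 + 0.0692 = 0.0284
d₁ = 0.0284 / 0.3200 = 0.0887 ⇒ 0.09
√T = √1 = 1.0000
φ(d₁) = φ(0.09) = 0.3973
vega = S·φ(d₁)·√T = 480·0.3973·1.0000 = 190.7040
(The call has the same vega.)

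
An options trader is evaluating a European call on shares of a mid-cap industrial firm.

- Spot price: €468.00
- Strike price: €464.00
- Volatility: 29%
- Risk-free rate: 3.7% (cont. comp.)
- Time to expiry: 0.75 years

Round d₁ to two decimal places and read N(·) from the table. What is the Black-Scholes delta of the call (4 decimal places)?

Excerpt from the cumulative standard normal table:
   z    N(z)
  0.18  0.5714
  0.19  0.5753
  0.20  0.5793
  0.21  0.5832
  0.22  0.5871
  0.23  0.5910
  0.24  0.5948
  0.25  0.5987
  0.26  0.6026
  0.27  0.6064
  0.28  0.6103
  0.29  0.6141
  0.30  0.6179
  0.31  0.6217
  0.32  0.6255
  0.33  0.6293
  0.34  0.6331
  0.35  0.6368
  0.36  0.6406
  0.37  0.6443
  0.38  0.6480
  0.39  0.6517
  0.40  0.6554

σ√T = 0.29·√0.75 = 0.2511
ln(S/K) + (r + σ²/2)T = ln(468/464) + (0.037 + 0.29²/2)·0.75 = 0.0086 + 0.0593 = 0.0679
d₁ = 0.0679 / 0.2511 = 0.2702 ≈ 0.27
N(d₁) = N(0.27) = 0.6064
Δ_call = N(d₁) = 0.6064

0.6064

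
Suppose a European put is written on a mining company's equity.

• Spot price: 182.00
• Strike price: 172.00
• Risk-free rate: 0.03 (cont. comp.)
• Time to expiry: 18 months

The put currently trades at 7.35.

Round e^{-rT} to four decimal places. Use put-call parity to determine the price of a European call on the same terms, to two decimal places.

e^(−rT) = e^(−0.03·1.5) = 0.9560
Put-call parity: C − P = S − K·e^(−rT) = 182 − 172·0.9560 = 182 − 164.4320 = 17.5680
C = P + (C − P) = 7.35 + (17.5680) = 24.9180

24.92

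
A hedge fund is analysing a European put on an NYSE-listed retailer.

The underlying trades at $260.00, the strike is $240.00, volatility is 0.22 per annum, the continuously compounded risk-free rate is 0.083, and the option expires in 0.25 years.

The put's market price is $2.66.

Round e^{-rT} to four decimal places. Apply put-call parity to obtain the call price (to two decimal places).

$27.58

exp(−rT) = exp(−0.083·0.25) = 0.9795
Put-call parity: C − P = S − K·e^(−rT) = 260 − 240·0.9795 = 260 − 235.0800 = 24.9200
C = P + (C − P) = 2.66 + (24.9200) = 27.5800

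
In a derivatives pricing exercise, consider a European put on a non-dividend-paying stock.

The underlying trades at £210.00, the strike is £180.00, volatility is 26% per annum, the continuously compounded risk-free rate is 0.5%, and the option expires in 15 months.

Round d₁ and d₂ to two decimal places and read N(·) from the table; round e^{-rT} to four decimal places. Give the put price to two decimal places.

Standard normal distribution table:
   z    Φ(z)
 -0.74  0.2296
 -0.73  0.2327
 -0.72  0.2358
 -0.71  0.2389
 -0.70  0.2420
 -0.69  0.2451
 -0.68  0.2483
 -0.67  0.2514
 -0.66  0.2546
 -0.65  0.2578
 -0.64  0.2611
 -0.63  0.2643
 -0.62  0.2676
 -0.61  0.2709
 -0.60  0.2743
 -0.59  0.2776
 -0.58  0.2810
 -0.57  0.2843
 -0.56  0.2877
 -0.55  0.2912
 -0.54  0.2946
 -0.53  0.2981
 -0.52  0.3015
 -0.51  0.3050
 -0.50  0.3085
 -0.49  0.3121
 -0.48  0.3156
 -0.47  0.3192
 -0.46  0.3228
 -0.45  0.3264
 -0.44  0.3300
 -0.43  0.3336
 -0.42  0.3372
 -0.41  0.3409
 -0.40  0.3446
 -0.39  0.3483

σ√T = 0.26·√1.25 = 0.2907
d₁ = [ln(210/180) + (0.005 + ½·0.26²)·1.25] / (σ√T) = (0.1542 + 0.0485) / 0.2907 = 0.6971 which rounds to 0.70
d₂ = 0.6971 − 0.2907 = 0.4065 which rounds to 0.41
exp(−rT) = exp(−0.005·1.25) = 0.9938
N(−d₂) = N(-0.41) = 0.3409;  N(−d₁) = N(-0.70) = 0.2420
P = 180·0.9938·0.3409 − 210·0.2420 = 60.9816 − 50.8200 = 10.1616

£10.16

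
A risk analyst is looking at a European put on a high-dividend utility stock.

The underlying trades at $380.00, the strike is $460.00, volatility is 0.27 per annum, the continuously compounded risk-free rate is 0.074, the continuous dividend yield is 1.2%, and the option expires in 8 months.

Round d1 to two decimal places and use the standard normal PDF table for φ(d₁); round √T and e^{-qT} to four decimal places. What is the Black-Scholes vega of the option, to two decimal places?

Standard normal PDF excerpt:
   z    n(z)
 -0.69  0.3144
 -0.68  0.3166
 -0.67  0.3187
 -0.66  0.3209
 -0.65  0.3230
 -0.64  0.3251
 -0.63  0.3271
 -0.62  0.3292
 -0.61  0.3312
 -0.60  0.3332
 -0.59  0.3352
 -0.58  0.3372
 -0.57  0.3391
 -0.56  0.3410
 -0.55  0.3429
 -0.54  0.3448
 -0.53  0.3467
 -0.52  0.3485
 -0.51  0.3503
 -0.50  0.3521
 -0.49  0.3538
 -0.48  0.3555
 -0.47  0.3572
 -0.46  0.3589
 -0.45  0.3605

104.37

T = 0.6667;  σ√T = 0.2205
d₁ = [ln(380/460) + (0.074 − 0.012 + 0.27²/2)·0.6667] / 0.2205 = [-0.1911 + 0.0656] / 0.2205 = -0.5689 → -0.57
√T = √0.6667 = 0.8165
φ(d₁) = φ(-0.57) = 0.3391
exp(−qT) = exp(−0.012·0.6667) = 0.9920
vega = S·exp(−qT)·φ(d₁)·√T = 380·0.9920·0.3391·0.8165 = 104.3709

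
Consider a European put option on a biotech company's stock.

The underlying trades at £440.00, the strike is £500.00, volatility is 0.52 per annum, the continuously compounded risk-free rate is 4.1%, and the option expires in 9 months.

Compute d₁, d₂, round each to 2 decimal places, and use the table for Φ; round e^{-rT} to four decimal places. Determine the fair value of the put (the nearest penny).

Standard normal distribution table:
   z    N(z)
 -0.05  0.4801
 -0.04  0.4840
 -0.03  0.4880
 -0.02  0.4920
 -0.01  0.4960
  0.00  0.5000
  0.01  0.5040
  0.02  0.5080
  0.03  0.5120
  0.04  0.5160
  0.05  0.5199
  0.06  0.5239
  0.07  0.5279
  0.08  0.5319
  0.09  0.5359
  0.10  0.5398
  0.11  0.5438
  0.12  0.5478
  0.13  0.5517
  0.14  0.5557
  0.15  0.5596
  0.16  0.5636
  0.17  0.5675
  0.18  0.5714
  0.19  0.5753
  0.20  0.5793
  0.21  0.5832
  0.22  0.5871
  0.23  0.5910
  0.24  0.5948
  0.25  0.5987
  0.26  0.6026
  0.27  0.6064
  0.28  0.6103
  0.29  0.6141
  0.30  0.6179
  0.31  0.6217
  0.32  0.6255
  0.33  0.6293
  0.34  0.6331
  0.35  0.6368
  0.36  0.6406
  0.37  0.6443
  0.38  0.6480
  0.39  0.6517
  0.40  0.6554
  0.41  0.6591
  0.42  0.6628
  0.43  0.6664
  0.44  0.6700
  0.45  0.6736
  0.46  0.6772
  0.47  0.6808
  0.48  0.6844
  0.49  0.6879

σ√T = 0.52 × 0.8660 = 0.4503
d₁ = [ln(440/500) + (0.041 + 0.52²/2)·0.75] / 0.4503 = [-0.1278 + 0.1322] / 0.4503 = 0.0096 ≈ 0.01
d₂ = d₁ − σ√T = 0.0096 − 0.4503 = -0.4407 ≈ -0.44
e^(−rT) = e^(−0.041·0.75) = 0.9697
P = 500·0.9697·N(0.44) − 440·N(-0.01) = 500·0.9697·0.6700 − 440·0.4960 = 324.8495 − 218.2400 = 106.6095

£106.61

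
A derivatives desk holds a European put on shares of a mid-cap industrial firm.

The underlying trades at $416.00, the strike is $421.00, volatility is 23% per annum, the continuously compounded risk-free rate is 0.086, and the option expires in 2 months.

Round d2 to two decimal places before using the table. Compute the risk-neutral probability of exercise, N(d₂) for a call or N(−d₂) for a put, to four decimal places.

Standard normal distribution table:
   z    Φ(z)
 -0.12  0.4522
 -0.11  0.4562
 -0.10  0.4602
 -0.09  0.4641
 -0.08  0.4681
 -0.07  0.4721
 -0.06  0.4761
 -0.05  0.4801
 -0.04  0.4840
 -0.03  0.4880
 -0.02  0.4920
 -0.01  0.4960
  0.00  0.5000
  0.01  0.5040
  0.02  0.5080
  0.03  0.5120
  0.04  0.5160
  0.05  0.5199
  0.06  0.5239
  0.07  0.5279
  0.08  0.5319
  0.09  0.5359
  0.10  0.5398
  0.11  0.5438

0.5080

T = 0.1667;  σ√T = 0.0939
d₁ = [ln(416/421) + (0.086 + ½·0.23²)·0.1667] / (σ√T) = (-0.0119 + 0.0187) / 0.0939 = 0.0724 → 0.07
d₂ = 0.0724 − 0.0939 = -0.0215 → -0.02
Pr(exercise) under Q = N(−d₂) = N(0.02) = 0.5080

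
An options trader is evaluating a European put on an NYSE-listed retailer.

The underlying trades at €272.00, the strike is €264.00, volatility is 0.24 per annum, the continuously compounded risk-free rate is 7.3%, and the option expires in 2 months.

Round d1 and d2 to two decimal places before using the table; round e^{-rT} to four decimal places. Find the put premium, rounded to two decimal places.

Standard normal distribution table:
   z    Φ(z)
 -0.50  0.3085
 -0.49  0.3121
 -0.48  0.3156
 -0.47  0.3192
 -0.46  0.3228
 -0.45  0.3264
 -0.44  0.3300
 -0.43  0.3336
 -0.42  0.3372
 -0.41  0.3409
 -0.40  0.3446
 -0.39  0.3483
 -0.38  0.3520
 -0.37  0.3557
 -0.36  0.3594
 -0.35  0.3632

€5.96

σ√T = 0.24 × 0.4082 = 0.0980
d₁ = [ln(272/264) + (0.073 + 0.24²/2)·0.1667] / 0.0980 = [0.0299 + 0.0170] / 0.0980 = 0.4779 ≈ 0.48
d₂ = d₁ − σ√T = 0.4779 − 0.0980 = 0.3799 ≈ 0.38
exp(−rT) = exp(−0.073·0.1667) = 0.9879
N(−d₂) = N(-0.38) = 0.3520;  N(−d₁) = N(-0.48) = 0.3156
P = 264·0.9879·0.3520 − 272·0.3156 = 91.8036 − 85.8432 = 5.9604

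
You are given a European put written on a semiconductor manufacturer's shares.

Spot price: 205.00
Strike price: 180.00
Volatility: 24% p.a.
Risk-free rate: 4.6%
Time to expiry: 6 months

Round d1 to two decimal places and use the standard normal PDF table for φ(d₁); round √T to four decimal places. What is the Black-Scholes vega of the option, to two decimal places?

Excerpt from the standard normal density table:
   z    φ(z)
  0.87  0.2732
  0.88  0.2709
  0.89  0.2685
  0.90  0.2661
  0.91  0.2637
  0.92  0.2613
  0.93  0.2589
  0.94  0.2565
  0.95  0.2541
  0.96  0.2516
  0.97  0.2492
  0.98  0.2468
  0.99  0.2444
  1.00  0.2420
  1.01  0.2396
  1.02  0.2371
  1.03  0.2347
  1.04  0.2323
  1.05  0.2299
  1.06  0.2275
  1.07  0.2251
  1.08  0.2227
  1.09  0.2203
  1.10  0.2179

T = 0.5;  σ√T = 0.1697
d₁ = [ln(205/180) + (0.046 + 0.24²/2)·0.5] / 0.1697 = [0.1301 + 0.0374] / 0.1697 = 0.9867 → 0.99
√T = √0.5 = 0.7071
φ(d₁) = φ(0.99) = 0.2444
vega = S·φ(d₁)·√T = 205·0.2444·0.7071 = 35.4271
(Call and put vega coincide under Black-Scholes.)

35.43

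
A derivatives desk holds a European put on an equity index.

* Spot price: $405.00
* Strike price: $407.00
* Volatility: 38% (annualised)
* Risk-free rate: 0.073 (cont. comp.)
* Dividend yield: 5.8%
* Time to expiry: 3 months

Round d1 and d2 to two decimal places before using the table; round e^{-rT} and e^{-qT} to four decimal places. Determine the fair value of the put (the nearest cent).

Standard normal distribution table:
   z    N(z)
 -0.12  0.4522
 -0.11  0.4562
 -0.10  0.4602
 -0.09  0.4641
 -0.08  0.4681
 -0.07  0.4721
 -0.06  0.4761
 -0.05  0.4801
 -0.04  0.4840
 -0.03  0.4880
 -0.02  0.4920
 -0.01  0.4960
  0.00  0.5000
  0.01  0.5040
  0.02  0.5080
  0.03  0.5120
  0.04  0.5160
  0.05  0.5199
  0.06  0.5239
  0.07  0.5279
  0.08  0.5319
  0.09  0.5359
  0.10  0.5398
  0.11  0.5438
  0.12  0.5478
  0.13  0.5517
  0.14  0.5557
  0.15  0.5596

$30.47

σ√T = 0.38 × 0.5000 = 0.1900
d₁ = [ln(405/407) + (0.073 − 0.058 + ½·0.38²)·0.25] / (σ√T) = (-0.0049 + 0.0218) / 0.1900 = 0.0888 ⇒ 0.09
d₂ = 0.0888 − 0.1900 = -0.1012 ⇒ -0.10
exp(−qT) = exp(−0.058·0.25) = 0.9856;  exp(−rT) = exp(−0.073·0.25) = 0.9819
N(−d₂) = N(0.10) = 0.5398;  N(−d₁) = N(-0.09) = 0.4641
P = 407·0.9819·0.5398 − 405·0.9856·0.4641 = 215.7221 − 185.2539 = 30.4682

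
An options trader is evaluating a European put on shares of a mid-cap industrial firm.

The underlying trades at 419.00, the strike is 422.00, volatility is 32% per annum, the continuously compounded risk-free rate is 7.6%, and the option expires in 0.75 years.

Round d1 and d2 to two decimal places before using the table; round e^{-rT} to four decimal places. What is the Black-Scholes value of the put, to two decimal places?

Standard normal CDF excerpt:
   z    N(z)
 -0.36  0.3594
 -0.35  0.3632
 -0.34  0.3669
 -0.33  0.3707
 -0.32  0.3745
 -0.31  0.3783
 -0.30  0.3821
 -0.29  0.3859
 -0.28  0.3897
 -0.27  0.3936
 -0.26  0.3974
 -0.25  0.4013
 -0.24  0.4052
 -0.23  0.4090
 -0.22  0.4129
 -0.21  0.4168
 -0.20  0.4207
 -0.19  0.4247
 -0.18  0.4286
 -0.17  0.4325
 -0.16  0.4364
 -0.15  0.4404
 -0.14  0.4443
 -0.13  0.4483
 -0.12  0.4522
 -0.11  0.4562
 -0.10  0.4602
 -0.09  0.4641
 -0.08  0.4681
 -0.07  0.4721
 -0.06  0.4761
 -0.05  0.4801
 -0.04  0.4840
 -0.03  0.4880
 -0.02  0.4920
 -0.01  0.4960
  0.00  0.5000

36.02

σ√T = 0.32·√0.75 = 0.2771
d₁ = [ln(419/422) + (0.076 + 0.32²/2)·0.75] / 0.2771 = [-0.0071 + 0.0954] / 0.2771 = 0.3185 ≈ 0.32
d₂ = d₁ − σ√T = 0.3185 − 0.2771 = 0.0414 ≈ 0.04
exp(−rT) = exp(−0.076·0.75) = 0.9446
N(−d₂) = N(-0.04) = 0.4840;  N(−d₁) = N(-0.32) = 0.3745
P = 422·0.9446·0.4840 − 419·0.3745 = 192.9327 − 156.9155 = 36.0172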